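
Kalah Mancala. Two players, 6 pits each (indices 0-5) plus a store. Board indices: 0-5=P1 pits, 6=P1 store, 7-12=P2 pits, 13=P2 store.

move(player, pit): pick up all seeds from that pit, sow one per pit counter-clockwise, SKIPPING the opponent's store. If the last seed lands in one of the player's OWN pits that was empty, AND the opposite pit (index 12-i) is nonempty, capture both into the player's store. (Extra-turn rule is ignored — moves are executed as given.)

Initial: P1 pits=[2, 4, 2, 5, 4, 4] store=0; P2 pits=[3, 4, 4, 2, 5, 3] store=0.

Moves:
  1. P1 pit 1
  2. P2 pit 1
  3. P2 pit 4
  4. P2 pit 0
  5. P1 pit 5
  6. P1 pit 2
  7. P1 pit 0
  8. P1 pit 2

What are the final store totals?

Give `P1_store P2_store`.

Answer: 2 1

Derivation:
Move 1: P1 pit1 -> P1=[2,0,3,6,5,5](0) P2=[3,4,4,2,5,3](0)
Move 2: P2 pit1 -> P1=[2,0,3,6,5,5](0) P2=[3,0,5,3,6,4](0)
Move 3: P2 pit4 -> P1=[3,1,4,7,5,5](0) P2=[3,0,5,3,0,5](1)
Move 4: P2 pit0 -> P1=[3,1,4,7,5,5](0) P2=[0,1,6,4,0,5](1)
Move 5: P1 pit5 -> P1=[3,1,4,7,5,0](1) P2=[1,2,7,5,0,5](1)
Move 6: P1 pit2 -> P1=[3,1,0,8,6,1](2) P2=[1,2,7,5,0,5](1)
Move 7: P1 pit0 -> P1=[0,2,1,9,6,1](2) P2=[1,2,7,5,0,5](1)
Move 8: P1 pit2 -> P1=[0,2,0,10,6,1](2) P2=[1,2,7,5,0,5](1)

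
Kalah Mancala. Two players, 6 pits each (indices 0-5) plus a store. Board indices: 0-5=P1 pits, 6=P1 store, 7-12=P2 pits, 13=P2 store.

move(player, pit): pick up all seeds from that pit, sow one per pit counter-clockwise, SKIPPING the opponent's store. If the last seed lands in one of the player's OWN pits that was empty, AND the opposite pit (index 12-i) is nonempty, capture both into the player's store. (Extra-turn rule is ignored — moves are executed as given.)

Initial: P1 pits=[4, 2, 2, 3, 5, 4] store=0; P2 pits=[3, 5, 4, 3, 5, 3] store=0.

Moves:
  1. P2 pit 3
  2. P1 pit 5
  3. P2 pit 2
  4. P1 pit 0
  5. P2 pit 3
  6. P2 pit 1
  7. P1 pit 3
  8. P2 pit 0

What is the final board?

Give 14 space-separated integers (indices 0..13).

Answer: 1 3 3 0 0 1 7 0 0 1 1 9 6 11

Derivation:
Move 1: P2 pit3 -> P1=[4,2,2,3,5,4](0) P2=[3,5,4,0,6,4](1)
Move 2: P1 pit5 -> P1=[4,2,2,3,5,0](1) P2=[4,6,5,0,6,4](1)
Move 3: P2 pit2 -> P1=[5,2,2,3,5,0](1) P2=[4,6,0,1,7,5](2)
Move 4: P1 pit0 -> P1=[0,3,3,4,6,0](6) P2=[0,6,0,1,7,5](2)
Move 5: P2 pit3 -> P1=[0,3,3,4,6,0](6) P2=[0,6,0,0,8,5](2)
Move 6: P2 pit1 -> P1=[1,3,3,4,6,0](6) P2=[0,0,1,1,9,6](3)
Move 7: P1 pit3 -> P1=[1,3,3,0,7,1](7) P2=[1,0,1,1,9,6](3)
Move 8: P2 pit0 -> P1=[1,3,3,0,0,1](7) P2=[0,0,1,1,9,6](11)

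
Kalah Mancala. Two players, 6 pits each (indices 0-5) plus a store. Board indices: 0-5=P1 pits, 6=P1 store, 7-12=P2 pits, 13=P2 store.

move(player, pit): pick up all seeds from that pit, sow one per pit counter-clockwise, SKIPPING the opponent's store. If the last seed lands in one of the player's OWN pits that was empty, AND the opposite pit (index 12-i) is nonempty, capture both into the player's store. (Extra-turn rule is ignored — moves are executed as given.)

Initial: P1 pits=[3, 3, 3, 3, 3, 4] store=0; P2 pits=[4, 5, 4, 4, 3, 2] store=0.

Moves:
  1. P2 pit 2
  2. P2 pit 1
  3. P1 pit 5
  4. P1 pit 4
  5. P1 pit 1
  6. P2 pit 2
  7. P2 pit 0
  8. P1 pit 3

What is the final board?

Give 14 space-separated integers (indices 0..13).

Move 1: P2 pit2 -> P1=[3,3,3,3,3,4](0) P2=[4,5,0,5,4,3](1)
Move 2: P2 pit1 -> P1=[3,3,3,3,3,4](0) P2=[4,0,1,6,5,4](2)
Move 3: P1 pit5 -> P1=[3,3,3,3,3,0](1) P2=[5,1,2,6,5,4](2)
Move 4: P1 pit4 -> P1=[3,3,3,3,0,1](2) P2=[6,1,2,6,5,4](2)
Move 5: P1 pit1 -> P1=[3,0,4,4,0,1](4) P2=[6,0,2,6,5,4](2)
Move 6: P2 pit2 -> P1=[3,0,4,4,0,1](4) P2=[6,0,0,7,6,4](2)
Move 7: P2 pit0 -> P1=[3,0,4,4,0,1](4) P2=[0,1,1,8,7,5](3)
Move 8: P1 pit3 -> P1=[3,0,4,0,1,2](5) P2=[1,1,1,8,7,5](3)

Answer: 3 0 4 0 1 2 5 1 1 1 8 7 5 3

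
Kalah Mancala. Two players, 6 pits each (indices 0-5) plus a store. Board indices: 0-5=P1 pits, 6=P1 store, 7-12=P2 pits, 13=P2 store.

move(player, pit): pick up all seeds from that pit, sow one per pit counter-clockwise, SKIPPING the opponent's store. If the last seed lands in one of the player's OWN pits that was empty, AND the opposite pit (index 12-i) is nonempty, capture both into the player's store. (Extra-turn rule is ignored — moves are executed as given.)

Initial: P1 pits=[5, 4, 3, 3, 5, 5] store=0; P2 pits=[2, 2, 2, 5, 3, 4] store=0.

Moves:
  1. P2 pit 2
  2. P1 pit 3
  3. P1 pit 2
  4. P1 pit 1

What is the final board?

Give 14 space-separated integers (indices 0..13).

Answer: 5 0 1 2 8 8 1 2 2 0 6 4 4 0

Derivation:
Move 1: P2 pit2 -> P1=[5,4,3,3,5,5](0) P2=[2,2,0,6,4,4](0)
Move 2: P1 pit3 -> P1=[5,4,3,0,6,6](1) P2=[2,2,0,6,4,4](0)
Move 3: P1 pit2 -> P1=[5,4,0,1,7,7](1) P2=[2,2,0,6,4,4](0)
Move 4: P1 pit1 -> P1=[5,0,1,2,8,8](1) P2=[2,2,0,6,4,4](0)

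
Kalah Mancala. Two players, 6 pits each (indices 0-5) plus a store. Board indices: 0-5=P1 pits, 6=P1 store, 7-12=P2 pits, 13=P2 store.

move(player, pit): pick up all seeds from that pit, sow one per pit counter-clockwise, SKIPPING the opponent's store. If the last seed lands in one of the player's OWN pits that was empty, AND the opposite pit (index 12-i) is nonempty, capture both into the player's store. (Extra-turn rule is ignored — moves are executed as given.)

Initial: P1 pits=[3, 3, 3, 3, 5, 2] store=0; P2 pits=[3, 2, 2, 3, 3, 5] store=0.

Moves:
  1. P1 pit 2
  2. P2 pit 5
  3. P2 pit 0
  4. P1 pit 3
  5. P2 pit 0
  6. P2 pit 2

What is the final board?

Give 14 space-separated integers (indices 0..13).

Move 1: P1 pit2 -> P1=[3,3,0,4,6,3](0) P2=[3,2,2,3,3,5](0)
Move 2: P2 pit5 -> P1=[4,4,1,5,6,3](0) P2=[3,2,2,3,3,0](1)
Move 3: P2 pit0 -> P1=[4,4,1,5,6,3](0) P2=[0,3,3,4,3,0](1)
Move 4: P1 pit3 -> P1=[4,4,1,0,7,4](1) P2=[1,4,3,4,3,0](1)
Move 5: P2 pit0 -> P1=[4,4,1,0,7,4](1) P2=[0,5,3,4,3,0](1)
Move 6: P2 pit2 -> P1=[0,4,1,0,7,4](1) P2=[0,5,0,5,4,0](6)

Answer: 0 4 1 0 7 4 1 0 5 0 5 4 0 6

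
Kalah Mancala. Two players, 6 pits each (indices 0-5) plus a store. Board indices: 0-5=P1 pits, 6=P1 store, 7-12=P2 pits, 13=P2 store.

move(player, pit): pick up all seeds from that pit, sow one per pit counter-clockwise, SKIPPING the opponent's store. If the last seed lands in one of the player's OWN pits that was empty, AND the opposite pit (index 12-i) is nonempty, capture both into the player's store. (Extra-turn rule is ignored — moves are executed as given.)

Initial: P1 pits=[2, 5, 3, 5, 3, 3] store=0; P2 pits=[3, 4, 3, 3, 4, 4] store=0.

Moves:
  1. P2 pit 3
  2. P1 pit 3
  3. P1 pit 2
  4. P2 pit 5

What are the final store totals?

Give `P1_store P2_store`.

Move 1: P2 pit3 -> P1=[2,5,3,5,3,3](0) P2=[3,4,3,0,5,5](1)
Move 2: P1 pit3 -> P1=[2,5,3,0,4,4](1) P2=[4,5,3,0,5,5](1)
Move 3: P1 pit2 -> P1=[2,5,0,1,5,5](1) P2=[4,5,3,0,5,5](1)
Move 4: P2 pit5 -> P1=[3,6,1,2,5,5](1) P2=[4,5,3,0,5,0](2)

Answer: 1 2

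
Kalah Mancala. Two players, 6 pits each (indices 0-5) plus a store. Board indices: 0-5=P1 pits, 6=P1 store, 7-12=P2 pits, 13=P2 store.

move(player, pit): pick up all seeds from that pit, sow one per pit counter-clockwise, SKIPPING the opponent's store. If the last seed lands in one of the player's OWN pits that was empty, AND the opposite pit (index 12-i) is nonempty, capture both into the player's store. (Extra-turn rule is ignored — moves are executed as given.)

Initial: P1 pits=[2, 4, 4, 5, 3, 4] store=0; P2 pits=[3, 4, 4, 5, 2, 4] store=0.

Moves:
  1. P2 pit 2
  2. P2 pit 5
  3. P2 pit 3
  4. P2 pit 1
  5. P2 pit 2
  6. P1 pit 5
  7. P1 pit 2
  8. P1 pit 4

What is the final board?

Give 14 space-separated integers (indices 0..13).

Move 1: P2 pit2 -> P1=[2,4,4,5,3,4](0) P2=[3,4,0,6,3,5](1)
Move 2: P2 pit5 -> P1=[3,5,5,6,3,4](0) P2=[3,4,0,6,3,0](2)
Move 3: P2 pit3 -> P1=[4,6,6,6,3,4](0) P2=[3,4,0,0,4,1](3)
Move 4: P2 pit1 -> P1=[4,6,6,6,3,4](0) P2=[3,0,1,1,5,2](3)
Move 5: P2 pit2 -> P1=[4,6,6,6,3,4](0) P2=[3,0,0,2,5,2](3)
Move 6: P1 pit5 -> P1=[4,6,6,6,3,0](1) P2=[4,1,1,2,5,2](3)
Move 7: P1 pit2 -> P1=[4,6,0,7,4,1](2) P2=[5,2,1,2,5,2](3)
Move 8: P1 pit4 -> P1=[4,6,0,7,0,2](3) P2=[6,3,1,2,5,2](3)

Answer: 4 6 0 7 0 2 3 6 3 1 2 5 2 3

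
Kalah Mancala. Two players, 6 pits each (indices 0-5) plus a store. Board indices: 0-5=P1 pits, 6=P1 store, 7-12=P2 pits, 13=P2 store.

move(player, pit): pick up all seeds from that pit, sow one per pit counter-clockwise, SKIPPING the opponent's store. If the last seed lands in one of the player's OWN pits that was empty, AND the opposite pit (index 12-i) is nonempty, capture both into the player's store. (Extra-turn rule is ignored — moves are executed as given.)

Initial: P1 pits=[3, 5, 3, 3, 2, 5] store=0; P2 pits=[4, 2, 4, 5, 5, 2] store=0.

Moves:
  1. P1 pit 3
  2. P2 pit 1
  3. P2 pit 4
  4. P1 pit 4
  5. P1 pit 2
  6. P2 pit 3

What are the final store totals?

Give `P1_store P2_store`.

Answer: 3 2

Derivation:
Move 1: P1 pit3 -> P1=[3,5,3,0,3,6](1) P2=[4,2,4,5,5,2](0)
Move 2: P2 pit1 -> P1=[3,5,3,0,3,6](1) P2=[4,0,5,6,5,2](0)
Move 3: P2 pit4 -> P1=[4,6,4,0,3,6](1) P2=[4,0,5,6,0,3](1)
Move 4: P1 pit4 -> P1=[4,6,4,0,0,7](2) P2=[5,0,5,6,0,3](1)
Move 5: P1 pit2 -> P1=[4,6,0,1,1,8](3) P2=[5,0,5,6,0,3](1)
Move 6: P2 pit3 -> P1=[5,7,1,1,1,8](3) P2=[5,0,5,0,1,4](2)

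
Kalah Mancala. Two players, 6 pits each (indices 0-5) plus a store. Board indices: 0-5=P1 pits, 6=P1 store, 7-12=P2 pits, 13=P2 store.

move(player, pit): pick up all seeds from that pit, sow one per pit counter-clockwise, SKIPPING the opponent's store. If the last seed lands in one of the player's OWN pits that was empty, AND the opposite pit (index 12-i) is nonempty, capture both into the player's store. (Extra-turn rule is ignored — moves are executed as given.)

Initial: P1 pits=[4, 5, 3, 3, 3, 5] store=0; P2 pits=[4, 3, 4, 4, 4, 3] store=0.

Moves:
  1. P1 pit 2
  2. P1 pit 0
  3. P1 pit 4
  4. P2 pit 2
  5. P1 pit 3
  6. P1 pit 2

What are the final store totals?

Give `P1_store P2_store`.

Answer: 2 1

Derivation:
Move 1: P1 pit2 -> P1=[4,5,0,4,4,6](0) P2=[4,3,4,4,4,3](0)
Move 2: P1 pit0 -> P1=[0,6,1,5,5,6](0) P2=[4,3,4,4,4,3](0)
Move 3: P1 pit4 -> P1=[0,6,1,5,0,7](1) P2=[5,4,5,4,4,3](0)
Move 4: P2 pit2 -> P1=[1,6,1,5,0,7](1) P2=[5,4,0,5,5,4](1)
Move 5: P1 pit3 -> P1=[1,6,1,0,1,8](2) P2=[6,5,0,5,5,4](1)
Move 6: P1 pit2 -> P1=[1,6,0,1,1,8](2) P2=[6,5,0,5,5,4](1)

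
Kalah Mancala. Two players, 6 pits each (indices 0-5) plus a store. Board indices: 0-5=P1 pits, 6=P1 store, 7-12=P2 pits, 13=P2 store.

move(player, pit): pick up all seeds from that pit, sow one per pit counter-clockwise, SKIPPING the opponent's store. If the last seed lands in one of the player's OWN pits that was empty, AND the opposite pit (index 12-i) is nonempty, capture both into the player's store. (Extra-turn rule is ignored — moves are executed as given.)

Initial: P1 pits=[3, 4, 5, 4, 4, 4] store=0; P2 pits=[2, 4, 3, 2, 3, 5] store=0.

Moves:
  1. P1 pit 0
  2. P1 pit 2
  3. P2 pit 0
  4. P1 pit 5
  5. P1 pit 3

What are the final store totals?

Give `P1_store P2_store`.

Answer: 3 0

Derivation:
Move 1: P1 pit0 -> P1=[0,5,6,5,4,4](0) P2=[2,4,3,2,3,5](0)
Move 2: P1 pit2 -> P1=[0,5,0,6,5,5](1) P2=[3,5,3,2,3,5](0)
Move 3: P2 pit0 -> P1=[0,5,0,6,5,5](1) P2=[0,6,4,3,3,5](0)
Move 4: P1 pit5 -> P1=[0,5,0,6,5,0](2) P2=[1,7,5,4,3,5](0)
Move 5: P1 pit3 -> P1=[0,5,0,0,6,1](3) P2=[2,8,6,4,3,5](0)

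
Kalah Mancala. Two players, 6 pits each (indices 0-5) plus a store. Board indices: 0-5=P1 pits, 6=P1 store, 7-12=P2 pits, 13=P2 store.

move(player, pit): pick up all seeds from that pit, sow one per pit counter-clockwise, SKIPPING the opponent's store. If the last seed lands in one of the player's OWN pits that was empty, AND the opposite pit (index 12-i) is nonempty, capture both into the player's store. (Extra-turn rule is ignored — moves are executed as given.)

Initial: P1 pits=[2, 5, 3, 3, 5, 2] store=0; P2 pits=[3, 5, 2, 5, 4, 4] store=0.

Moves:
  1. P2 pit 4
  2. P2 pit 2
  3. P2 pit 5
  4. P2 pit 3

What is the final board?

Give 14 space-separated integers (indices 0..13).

Answer: 5 2 5 4 5 2 0 3 5 0 0 1 1 10

Derivation:
Move 1: P2 pit4 -> P1=[3,6,3,3,5,2](0) P2=[3,5,2,5,0,5](1)
Move 2: P2 pit2 -> P1=[3,0,3,3,5,2](0) P2=[3,5,0,6,0,5](8)
Move 3: P2 pit5 -> P1=[4,1,4,4,5,2](0) P2=[3,5,0,6,0,0](9)
Move 4: P2 pit3 -> P1=[5,2,5,4,5,2](0) P2=[3,5,0,0,1,1](10)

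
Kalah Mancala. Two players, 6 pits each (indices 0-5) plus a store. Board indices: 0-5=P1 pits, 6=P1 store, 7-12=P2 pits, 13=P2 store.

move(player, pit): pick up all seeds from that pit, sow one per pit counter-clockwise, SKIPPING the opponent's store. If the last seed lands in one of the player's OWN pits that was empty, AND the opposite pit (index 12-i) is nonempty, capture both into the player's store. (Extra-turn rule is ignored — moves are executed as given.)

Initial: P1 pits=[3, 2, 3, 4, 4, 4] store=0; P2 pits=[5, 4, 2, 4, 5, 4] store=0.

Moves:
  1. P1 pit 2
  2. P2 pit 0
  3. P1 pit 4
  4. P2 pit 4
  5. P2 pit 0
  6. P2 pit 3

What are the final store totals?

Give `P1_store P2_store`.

Move 1: P1 pit2 -> P1=[3,2,0,5,5,5](0) P2=[5,4,2,4,5,4](0)
Move 2: P2 pit0 -> P1=[3,2,0,5,5,5](0) P2=[0,5,3,5,6,5](0)
Move 3: P1 pit4 -> P1=[3,2,0,5,0,6](1) P2=[1,6,4,5,6,5](0)
Move 4: P2 pit4 -> P1=[4,3,1,6,0,6](1) P2=[1,6,4,5,0,6](1)
Move 5: P2 pit0 -> P1=[4,3,1,6,0,6](1) P2=[0,7,4,5,0,6](1)
Move 6: P2 pit3 -> P1=[5,4,1,6,0,6](1) P2=[0,7,4,0,1,7](2)

Answer: 1 2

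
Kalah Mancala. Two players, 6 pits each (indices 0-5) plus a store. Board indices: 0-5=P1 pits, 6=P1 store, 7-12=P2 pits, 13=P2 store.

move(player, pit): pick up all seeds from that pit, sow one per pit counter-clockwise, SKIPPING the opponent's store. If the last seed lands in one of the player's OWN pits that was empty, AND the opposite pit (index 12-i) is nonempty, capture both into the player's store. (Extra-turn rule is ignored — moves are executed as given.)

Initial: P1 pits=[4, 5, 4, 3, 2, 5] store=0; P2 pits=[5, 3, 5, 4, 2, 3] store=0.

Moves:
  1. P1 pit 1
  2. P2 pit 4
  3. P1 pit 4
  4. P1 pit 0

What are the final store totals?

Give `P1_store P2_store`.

Answer: 6 1

Derivation:
Move 1: P1 pit1 -> P1=[4,0,5,4,3,6](1) P2=[5,3,5,4,2,3](0)
Move 2: P2 pit4 -> P1=[4,0,5,4,3,6](1) P2=[5,3,5,4,0,4](1)
Move 3: P1 pit4 -> P1=[4,0,5,4,0,7](2) P2=[6,3,5,4,0,4](1)
Move 4: P1 pit0 -> P1=[0,1,6,5,0,7](6) P2=[6,0,5,4,0,4](1)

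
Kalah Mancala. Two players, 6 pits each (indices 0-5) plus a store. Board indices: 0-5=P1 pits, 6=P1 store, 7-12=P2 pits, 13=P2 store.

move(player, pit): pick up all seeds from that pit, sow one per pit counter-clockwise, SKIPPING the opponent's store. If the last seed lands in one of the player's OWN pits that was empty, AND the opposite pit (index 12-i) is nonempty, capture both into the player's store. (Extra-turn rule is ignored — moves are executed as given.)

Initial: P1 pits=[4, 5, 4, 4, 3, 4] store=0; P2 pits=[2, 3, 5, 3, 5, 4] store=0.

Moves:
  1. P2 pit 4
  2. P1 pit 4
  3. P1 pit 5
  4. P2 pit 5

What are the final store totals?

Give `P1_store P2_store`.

Answer: 2 2

Derivation:
Move 1: P2 pit4 -> P1=[5,6,5,4,3,4](0) P2=[2,3,5,3,0,5](1)
Move 2: P1 pit4 -> P1=[5,6,5,4,0,5](1) P2=[3,3,5,3,0,5](1)
Move 3: P1 pit5 -> P1=[5,6,5,4,0,0](2) P2=[4,4,6,4,0,5](1)
Move 4: P2 pit5 -> P1=[6,7,6,5,0,0](2) P2=[4,4,6,4,0,0](2)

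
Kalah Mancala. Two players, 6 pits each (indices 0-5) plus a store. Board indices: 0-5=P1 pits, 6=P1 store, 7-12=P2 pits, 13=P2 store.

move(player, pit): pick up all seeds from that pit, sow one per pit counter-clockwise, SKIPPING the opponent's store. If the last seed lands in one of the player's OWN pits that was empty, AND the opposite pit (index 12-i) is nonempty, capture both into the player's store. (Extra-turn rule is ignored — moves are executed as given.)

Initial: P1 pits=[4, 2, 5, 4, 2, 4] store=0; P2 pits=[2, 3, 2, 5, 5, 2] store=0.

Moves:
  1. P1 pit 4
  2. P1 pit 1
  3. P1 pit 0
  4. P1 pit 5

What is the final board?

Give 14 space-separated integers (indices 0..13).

Answer: 0 1 7 6 0 0 6 3 1 3 6 5 2 0

Derivation:
Move 1: P1 pit4 -> P1=[4,2,5,4,0,5](1) P2=[2,3,2,5,5,2](0)
Move 2: P1 pit1 -> P1=[4,0,6,5,0,5](1) P2=[2,3,2,5,5,2](0)
Move 3: P1 pit0 -> P1=[0,1,7,6,0,5](5) P2=[2,0,2,5,5,2](0)
Move 4: P1 pit5 -> P1=[0,1,7,6,0,0](6) P2=[3,1,3,6,5,2](0)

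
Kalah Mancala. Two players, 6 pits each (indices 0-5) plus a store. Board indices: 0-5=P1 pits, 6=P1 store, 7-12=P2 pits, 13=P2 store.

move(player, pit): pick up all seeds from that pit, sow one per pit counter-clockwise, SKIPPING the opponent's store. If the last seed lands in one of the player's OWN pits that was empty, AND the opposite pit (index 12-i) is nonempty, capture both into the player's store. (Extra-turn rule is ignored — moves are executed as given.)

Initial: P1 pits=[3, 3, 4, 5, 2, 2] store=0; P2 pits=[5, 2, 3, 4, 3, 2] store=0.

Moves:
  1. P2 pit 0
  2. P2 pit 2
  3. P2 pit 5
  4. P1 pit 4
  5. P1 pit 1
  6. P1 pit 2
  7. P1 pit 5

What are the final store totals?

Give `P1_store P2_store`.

Move 1: P2 pit0 -> P1=[3,3,4,5,2,2](0) P2=[0,3,4,5,4,3](0)
Move 2: P2 pit2 -> P1=[3,3,4,5,2,2](0) P2=[0,3,0,6,5,4](1)
Move 3: P2 pit5 -> P1=[4,4,5,5,2,2](0) P2=[0,3,0,6,5,0](2)
Move 4: P1 pit4 -> P1=[4,4,5,5,0,3](1) P2=[0,3,0,6,5,0](2)
Move 5: P1 pit1 -> P1=[4,0,6,6,1,4](1) P2=[0,3,0,6,5,0](2)
Move 6: P1 pit2 -> P1=[4,0,0,7,2,5](2) P2=[1,4,0,6,5,0](2)
Move 7: P1 pit5 -> P1=[4,0,0,7,2,0](3) P2=[2,5,1,7,5,0](2)

Answer: 3 2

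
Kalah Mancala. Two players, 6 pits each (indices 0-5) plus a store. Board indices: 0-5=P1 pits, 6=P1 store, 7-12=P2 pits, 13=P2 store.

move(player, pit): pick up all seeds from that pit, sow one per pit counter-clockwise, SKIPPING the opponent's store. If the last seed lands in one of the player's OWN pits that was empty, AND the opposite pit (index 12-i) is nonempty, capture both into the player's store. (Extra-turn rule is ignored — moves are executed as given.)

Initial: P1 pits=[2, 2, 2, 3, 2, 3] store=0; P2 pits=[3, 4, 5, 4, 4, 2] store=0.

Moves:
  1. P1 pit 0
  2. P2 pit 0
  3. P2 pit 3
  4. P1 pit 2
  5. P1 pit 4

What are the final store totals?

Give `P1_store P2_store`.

Answer: 1 1

Derivation:
Move 1: P1 pit0 -> P1=[0,3,3,3,2,3](0) P2=[3,4,5,4,4,2](0)
Move 2: P2 pit0 -> P1=[0,3,3,3,2,3](0) P2=[0,5,6,5,4,2](0)
Move 3: P2 pit3 -> P1=[1,4,3,3,2,3](0) P2=[0,5,6,0,5,3](1)
Move 4: P1 pit2 -> P1=[1,4,0,4,3,4](0) P2=[0,5,6,0,5,3](1)
Move 5: P1 pit4 -> P1=[1,4,0,4,0,5](1) P2=[1,5,6,0,5,3](1)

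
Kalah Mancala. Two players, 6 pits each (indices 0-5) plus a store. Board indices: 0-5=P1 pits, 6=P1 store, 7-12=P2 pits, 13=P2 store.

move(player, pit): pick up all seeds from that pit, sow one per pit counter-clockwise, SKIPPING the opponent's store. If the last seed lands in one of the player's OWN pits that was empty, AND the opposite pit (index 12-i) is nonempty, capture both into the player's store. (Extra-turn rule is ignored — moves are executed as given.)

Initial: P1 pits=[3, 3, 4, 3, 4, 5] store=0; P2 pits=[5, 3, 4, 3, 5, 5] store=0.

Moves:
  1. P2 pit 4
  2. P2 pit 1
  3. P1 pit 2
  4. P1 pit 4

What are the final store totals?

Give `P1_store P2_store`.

Move 1: P2 pit4 -> P1=[4,4,5,3,4,5](0) P2=[5,3,4,3,0,6](1)
Move 2: P2 pit1 -> P1=[4,0,5,3,4,5](0) P2=[5,0,5,4,0,6](6)
Move 3: P1 pit2 -> P1=[4,0,0,4,5,6](1) P2=[6,0,5,4,0,6](6)
Move 4: P1 pit4 -> P1=[4,0,0,4,0,7](2) P2=[7,1,6,4,0,6](6)

Answer: 2 6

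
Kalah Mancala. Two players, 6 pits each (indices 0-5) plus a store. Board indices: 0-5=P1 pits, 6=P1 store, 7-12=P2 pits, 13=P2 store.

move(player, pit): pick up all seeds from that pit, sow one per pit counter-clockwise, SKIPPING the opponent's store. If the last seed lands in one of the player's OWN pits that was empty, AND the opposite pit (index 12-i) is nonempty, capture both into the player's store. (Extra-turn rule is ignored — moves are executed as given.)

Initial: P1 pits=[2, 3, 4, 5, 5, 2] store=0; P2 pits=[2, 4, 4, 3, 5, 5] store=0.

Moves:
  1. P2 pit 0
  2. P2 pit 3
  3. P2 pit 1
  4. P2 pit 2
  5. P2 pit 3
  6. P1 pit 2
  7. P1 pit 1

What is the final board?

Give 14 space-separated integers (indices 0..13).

Move 1: P2 pit0 -> P1=[2,3,4,5,5,2](0) P2=[0,5,5,3,5,5](0)
Move 2: P2 pit3 -> P1=[2,3,4,5,5,2](0) P2=[0,5,5,0,6,6](1)
Move 3: P2 pit1 -> P1=[2,3,4,5,5,2](0) P2=[0,0,6,1,7,7](2)
Move 4: P2 pit2 -> P1=[3,4,4,5,5,2](0) P2=[0,0,0,2,8,8](3)
Move 5: P2 pit3 -> P1=[3,4,4,5,5,2](0) P2=[0,0,0,0,9,9](3)
Move 6: P1 pit2 -> P1=[3,4,0,6,6,3](1) P2=[0,0,0,0,9,9](3)
Move 7: P1 pit1 -> P1=[3,0,1,7,7,4](1) P2=[0,0,0,0,9,9](3)

Answer: 3 0 1 7 7 4 1 0 0 0 0 9 9 3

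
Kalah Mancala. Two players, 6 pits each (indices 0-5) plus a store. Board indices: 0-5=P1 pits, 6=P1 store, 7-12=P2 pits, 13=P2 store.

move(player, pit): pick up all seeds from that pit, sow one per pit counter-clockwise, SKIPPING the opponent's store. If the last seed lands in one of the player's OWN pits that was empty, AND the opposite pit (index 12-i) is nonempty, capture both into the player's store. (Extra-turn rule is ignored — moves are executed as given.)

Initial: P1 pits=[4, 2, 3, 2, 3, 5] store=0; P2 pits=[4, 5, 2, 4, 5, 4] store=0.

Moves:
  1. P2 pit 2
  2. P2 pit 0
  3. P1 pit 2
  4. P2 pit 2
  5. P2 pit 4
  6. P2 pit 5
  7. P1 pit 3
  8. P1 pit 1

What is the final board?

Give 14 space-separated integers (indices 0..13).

Answer: 6 0 3 1 7 8 1 1 7 0 7 0 0 2

Derivation:
Move 1: P2 pit2 -> P1=[4,2,3,2,3,5](0) P2=[4,5,0,5,6,4](0)
Move 2: P2 pit0 -> P1=[4,2,3,2,3,5](0) P2=[0,6,1,6,7,4](0)
Move 3: P1 pit2 -> P1=[4,2,0,3,4,6](0) P2=[0,6,1,6,7,4](0)
Move 4: P2 pit2 -> P1=[4,2,0,3,4,6](0) P2=[0,6,0,7,7,4](0)
Move 5: P2 pit4 -> P1=[5,3,1,4,5,6](0) P2=[0,6,0,7,0,5](1)
Move 6: P2 pit5 -> P1=[6,4,2,5,5,6](0) P2=[0,6,0,7,0,0](2)
Move 7: P1 pit3 -> P1=[6,4,2,0,6,7](1) P2=[1,7,0,7,0,0](2)
Move 8: P1 pit1 -> P1=[6,0,3,1,7,8](1) P2=[1,7,0,7,0,0](2)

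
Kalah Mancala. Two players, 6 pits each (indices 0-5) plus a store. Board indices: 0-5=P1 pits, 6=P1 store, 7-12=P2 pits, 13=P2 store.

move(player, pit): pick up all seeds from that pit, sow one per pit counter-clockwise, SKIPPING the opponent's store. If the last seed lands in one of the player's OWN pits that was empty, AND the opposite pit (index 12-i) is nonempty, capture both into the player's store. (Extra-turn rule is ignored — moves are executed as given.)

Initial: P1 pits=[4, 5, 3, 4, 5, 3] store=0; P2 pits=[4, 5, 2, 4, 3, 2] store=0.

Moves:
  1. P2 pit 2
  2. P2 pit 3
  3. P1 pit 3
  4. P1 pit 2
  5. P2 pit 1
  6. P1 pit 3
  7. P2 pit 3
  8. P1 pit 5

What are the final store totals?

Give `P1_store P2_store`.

Move 1: P2 pit2 -> P1=[4,5,3,4,5,3](0) P2=[4,5,0,5,4,2](0)
Move 2: P2 pit3 -> P1=[5,6,3,4,5,3](0) P2=[4,5,0,0,5,3](1)
Move 3: P1 pit3 -> P1=[5,6,3,0,6,4](1) P2=[5,5,0,0,5,3](1)
Move 4: P1 pit2 -> P1=[5,6,0,1,7,5](1) P2=[5,5,0,0,5,3](1)
Move 5: P2 pit1 -> P1=[5,6,0,1,7,5](1) P2=[5,0,1,1,6,4](2)
Move 6: P1 pit3 -> P1=[5,6,0,0,8,5](1) P2=[5,0,1,1,6,4](2)
Move 7: P2 pit3 -> P1=[5,6,0,0,8,5](1) P2=[5,0,1,0,7,4](2)
Move 8: P1 pit5 -> P1=[5,6,0,0,8,0](2) P2=[6,1,2,1,7,4](2)

Answer: 2 2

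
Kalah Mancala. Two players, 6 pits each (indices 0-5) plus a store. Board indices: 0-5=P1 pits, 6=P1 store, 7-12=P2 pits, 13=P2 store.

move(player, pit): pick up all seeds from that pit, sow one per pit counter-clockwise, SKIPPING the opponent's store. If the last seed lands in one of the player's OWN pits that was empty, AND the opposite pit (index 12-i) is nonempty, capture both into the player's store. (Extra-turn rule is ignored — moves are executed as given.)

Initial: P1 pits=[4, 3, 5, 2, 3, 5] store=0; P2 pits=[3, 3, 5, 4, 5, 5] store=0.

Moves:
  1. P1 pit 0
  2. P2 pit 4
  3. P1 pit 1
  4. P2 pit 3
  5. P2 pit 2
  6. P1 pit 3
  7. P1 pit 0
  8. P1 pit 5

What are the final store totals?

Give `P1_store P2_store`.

Answer: 3 3

Derivation:
Move 1: P1 pit0 -> P1=[0,4,6,3,4,5](0) P2=[3,3,5,4,5,5](0)
Move 2: P2 pit4 -> P1=[1,5,7,3,4,5](0) P2=[3,3,5,4,0,6](1)
Move 3: P1 pit1 -> P1=[1,0,8,4,5,6](1) P2=[3,3,5,4,0,6](1)
Move 4: P2 pit3 -> P1=[2,0,8,4,5,6](1) P2=[3,3,5,0,1,7](2)
Move 5: P2 pit2 -> P1=[3,0,8,4,5,6](1) P2=[3,3,0,1,2,8](3)
Move 6: P1 pit3 -> P1=[3,0,8,0,6,7](2) P2=[4,3,0,1,2,8](3)
Move 7: P1 pit0 -> P1=[0,1,9,1,6,7](2) P2=[4,3,0,1,2,8](3)
Move 8: P1 pit5 -> P1=[0,1,9,1,6,0](3) P2=[5,4,1,2,3,9](3)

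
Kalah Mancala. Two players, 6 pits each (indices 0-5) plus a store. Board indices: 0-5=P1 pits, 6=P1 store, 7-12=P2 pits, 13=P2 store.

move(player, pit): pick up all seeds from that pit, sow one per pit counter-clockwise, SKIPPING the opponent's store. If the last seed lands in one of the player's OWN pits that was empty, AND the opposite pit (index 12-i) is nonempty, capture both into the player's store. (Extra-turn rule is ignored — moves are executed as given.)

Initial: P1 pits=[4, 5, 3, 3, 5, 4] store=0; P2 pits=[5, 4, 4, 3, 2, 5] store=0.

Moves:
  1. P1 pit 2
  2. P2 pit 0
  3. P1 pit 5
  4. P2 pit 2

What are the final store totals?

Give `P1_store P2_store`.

Answer: 1 1

Derivation:
Move 1: P1 pit2 -> P1=[4,5,0,4,6,5](0) P2=[5,4,4,3,2,5](0)
Move 2: P2 pit0 -> P1=[4,5,0,4,6,5](0) P2=[0,5,5,4,3,6](0)
Move 3: P1 pit5 -> P1=[4,5,0,4,6,0](1) P2=[1,6,6,5,3,6](0)
Move 4: P2 pit2 -> P1=[5,6,0,4,6,0](1) P2=[1,6,0,6,4,7](1)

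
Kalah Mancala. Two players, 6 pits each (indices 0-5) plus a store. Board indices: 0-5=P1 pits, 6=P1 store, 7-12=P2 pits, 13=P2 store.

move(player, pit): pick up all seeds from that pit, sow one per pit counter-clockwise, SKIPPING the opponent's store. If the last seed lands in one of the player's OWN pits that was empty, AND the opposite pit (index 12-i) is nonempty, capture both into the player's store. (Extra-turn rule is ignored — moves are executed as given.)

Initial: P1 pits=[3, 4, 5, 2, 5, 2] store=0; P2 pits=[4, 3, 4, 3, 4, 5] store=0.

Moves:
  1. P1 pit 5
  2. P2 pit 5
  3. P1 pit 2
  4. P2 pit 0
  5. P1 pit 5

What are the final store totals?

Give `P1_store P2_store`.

Answer: 3 2

Derivation:
Move 1: P1 pit5 -> P1=[3,4,5,2,5,0](1) P2=[5,3,4,3,4,5](0)
Move 2: P2 pit5 -> P1=[4,5,6,3,5,0](1) P2=[5,3,4,3,4,0](1)
Move 3: P1 pit2 -> P1=[4,5,0,4,6,1](2) P2=[6,4,4,3,4,0](1)
Move 4: P2 pit0 -> P1=[4,5,0,4,6,1](2) P2=[0,5,5,4,5,1](2)
Move 5: P1 pit5 -> P1=[4,5,0,4,6,0](3) P2=[0,5,5,4,5,1](2)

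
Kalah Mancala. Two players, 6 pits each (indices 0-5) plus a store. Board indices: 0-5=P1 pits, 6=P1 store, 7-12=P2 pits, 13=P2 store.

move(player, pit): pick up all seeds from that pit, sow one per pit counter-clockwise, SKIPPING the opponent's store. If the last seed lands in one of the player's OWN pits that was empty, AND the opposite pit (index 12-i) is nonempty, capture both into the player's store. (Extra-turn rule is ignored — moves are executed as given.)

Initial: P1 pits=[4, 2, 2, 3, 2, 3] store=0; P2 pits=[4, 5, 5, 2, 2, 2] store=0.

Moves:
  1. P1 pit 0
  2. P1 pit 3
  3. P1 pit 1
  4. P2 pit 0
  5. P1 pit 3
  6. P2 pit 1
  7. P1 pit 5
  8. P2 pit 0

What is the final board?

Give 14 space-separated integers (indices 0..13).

Move 1: P1 pit0 -> P1=[0,3,3,4,3,3](0) P2=[4,5,5,2,2,2](0)
Move 2: P1 pit3 -> P1=[0,3,3,0,4,4](1) P2=[5,5,5,2,2,2](0)
Move 3: P1 pit1 -> P1=[0,0,4,1,5,4](1) P2=[5,5,5,2,2,2](0)
Move 4: P2 pit0 -> P1=[0,0,4,1,5,4](1) P2=[0,6,6,3,3,3](0)
Move 5: P1 pit3 -> P1=[0,0,4,0,6,4](1) P2=[0,6,6,3,3,3](0)
Move 6: P2 pit1 -> P1=[1,0,4,0,6,4](1) P2=[0,0,7,4,4,4](1)
Move 7: P1 pit5 -> P1=[1,0,4,0,6,0](2) P2=[1,1,8,4,4,4](1)
Move 8: P2 pit0 -> P1=[1,0,4,0,6,0](2) P2=[0,2,8,4,4,4](1)

Answer: 1 0 4 0 6 0 2 0 2 8 4 4 4 1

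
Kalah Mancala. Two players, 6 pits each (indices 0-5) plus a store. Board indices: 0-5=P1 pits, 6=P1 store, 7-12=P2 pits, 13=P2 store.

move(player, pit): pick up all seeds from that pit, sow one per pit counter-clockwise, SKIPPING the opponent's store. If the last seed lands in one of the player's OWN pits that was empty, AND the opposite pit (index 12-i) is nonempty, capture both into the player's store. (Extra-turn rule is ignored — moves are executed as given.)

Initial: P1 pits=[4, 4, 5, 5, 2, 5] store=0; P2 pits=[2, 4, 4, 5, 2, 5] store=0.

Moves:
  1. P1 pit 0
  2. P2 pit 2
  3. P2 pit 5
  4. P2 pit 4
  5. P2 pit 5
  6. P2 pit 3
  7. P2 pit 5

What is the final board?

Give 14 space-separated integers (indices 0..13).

Answer: 3 7 8 7 4 5 0 2 4 0 0 1 0 6

Derivation:
Move 1: P1 pit0 -> P1=[0,5,6,6,3,5](0) P2=[2,4,4,5,2,5](0)
Move 2: P2 pit2 -> P1=[0,5,6,6,3,5](0) P2=[2,4,0,6,3,6](1)
Move 3: P2 pit5 -> P1=[1,6,7,7,4,5](0) P2=[2,4,0,6,3,0](2)
Move 4: P2 pit4 -> P1=[2,6,7,7,4,5](0) P2=[2,4,0,6,0,1](3)
Move 5: P2 pit5 -> P1=[2,6,7,7,4,5](0) P2=[2,4,0,6,0,0](4)
Move 6: P2 pit3 -> P1=[3,7,8,7,4,5](0) P2=[2,4,0,0,1,1](5)
Move 7: P2 pit5 -> P1=[3,7,8,7,4,5](0) P2=[2,4,0,0,1,0](6)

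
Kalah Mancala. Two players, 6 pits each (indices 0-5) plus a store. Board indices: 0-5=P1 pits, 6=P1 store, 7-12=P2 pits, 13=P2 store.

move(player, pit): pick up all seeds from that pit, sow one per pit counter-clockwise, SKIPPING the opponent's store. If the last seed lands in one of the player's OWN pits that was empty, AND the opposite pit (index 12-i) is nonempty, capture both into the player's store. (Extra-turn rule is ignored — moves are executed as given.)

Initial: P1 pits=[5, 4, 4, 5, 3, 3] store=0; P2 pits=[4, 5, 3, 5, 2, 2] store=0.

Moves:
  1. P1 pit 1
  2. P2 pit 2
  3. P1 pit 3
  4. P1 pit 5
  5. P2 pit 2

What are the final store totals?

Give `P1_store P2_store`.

Move 1: P1 pit1 -> P1=[5,0,5,6,4,4](0) P2=[4,5,3,5,2,2](0)
Move 2: P2 pit2 -> P1=[5,0,5,6,4,4](0) P2=[4,5,0,6,3,3](0)
Move 3: P1 pit3 -> P1=[5,0,5,0,5,5](1) P2=[5,6,1,6,3,3](0)
Move 4: P1 pit5 -> P1=[5,0,5,0,5,0](2) P2=[6,7,2,7,3,3](0)
Move 5: P2 pit2 -> P1=[5,0,5,0,5,0](2) P2=[6,7,0,8,4,3](0)

Answer: 2 0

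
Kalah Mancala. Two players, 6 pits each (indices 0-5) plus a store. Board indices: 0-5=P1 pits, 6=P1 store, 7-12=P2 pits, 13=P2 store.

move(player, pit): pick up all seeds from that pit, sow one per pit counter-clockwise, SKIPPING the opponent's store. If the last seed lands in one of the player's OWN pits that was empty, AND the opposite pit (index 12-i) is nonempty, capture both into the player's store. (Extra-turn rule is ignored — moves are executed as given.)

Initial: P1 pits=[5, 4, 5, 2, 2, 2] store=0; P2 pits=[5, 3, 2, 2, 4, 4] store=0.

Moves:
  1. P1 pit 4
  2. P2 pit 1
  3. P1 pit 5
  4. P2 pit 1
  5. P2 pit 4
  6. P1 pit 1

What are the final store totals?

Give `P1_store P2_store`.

Answer: 3 1

Derivation:
Move 1: P1 pit4 -> P1=[5,4,5,2,0,3](1) P2=[5,3,2,2,4,4](0)
Move 2: P2 pit1 -> P1=[5,4,5,2,0,3](1) P2=[5,0,3,3,5,4](0)
Move 3: P1 pit5 -> P1=[5,4,5,2,0,0](2) P2=[6,1,3,3,5,4](0)
Move 4: P2 pit1 -> P1=[5,4,5,2,0,0](2) P2=[6,0,4,3,5,4](0)
Move 5: P2 pit4 -> P1=[6,5,6,2,0,0](2) P2=[6,0,4,3,0,5](1)
Move 6: P1 pit1 -> P1=[6,0,7,3,1,1](3) P2=[6,0,4,3,0,5](1)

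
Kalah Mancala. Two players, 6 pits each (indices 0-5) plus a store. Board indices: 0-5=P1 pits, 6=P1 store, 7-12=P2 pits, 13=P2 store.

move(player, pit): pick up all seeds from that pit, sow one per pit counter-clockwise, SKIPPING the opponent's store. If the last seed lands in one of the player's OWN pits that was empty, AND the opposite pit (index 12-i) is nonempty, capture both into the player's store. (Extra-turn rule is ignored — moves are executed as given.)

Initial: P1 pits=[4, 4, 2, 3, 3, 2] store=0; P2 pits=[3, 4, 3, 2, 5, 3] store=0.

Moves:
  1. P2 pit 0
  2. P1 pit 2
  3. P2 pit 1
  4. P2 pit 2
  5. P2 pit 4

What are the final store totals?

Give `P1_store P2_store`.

Answer: 0 3

Derivation:
Move 1: P2 pit0 -> P1=[4,4,2,3,3,2](0) P2=[0,5,4,3,5,3](0)
Move 2: P1 pit2 -> P1=[4,4,0,4,4,2](0) P2=[0,5,4,3,5,3](0)
Move 3: P2 pit1 -> P1=[4,4,0,4,4,2](0) P2=[0,0,5,4,6,4](1)
Move 4: P2 pit2 -> P1=[5,4,0,4,4,2](0) P2=[0,0,0,5,7,5](2)
Move 5: P2 pit4 -> P1=[6,5,1,5,5,2](0) P2=[0,0,0,5,0,6](3)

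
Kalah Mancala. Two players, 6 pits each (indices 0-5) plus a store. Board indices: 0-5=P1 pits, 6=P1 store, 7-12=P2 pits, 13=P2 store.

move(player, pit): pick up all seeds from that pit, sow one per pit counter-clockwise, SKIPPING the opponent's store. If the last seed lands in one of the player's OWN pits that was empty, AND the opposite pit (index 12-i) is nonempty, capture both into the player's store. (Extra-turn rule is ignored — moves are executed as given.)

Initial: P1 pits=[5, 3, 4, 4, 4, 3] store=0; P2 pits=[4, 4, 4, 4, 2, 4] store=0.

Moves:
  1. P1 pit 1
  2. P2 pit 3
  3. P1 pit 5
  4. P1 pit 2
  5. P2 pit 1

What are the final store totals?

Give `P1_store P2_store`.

Move 1: P1 pit1 -> P1=[5,0,5,5,5,3](0) P2=[4,4,4,4,2,4](0)
Move 2: P2 pit3 -> P1=[6,0,5,5,5,3](0) P2=[4,4,4,0,3,5](1)
Move 3: P1 pit5 -> P1=[6,0,5,5,5,0](1) P2=[5,5,4,0,3,5](1)
Move 4: P1 pit2 -> P1=[6,0,0,6,6,1](2) P2=[6,5,4,0,3,5](1)
Move 5: P2 pit1 -> P1=[6,0,0,6,6,1](2) P2=[6,0,5,1,4,6](2)

Answer: 2 2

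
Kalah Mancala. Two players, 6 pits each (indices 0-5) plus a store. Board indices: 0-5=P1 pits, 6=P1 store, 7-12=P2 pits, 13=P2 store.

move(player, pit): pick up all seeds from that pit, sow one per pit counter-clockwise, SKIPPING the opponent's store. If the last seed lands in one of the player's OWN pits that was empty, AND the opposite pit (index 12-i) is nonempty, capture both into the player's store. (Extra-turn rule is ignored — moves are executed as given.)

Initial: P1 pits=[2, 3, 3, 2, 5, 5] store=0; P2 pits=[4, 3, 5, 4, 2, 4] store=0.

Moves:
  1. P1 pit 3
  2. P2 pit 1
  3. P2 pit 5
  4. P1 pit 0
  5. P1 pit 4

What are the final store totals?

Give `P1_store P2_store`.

Move 1: P1 pit3 -> P1=[2,3,3,0,6,6](0) P2=[4,3,5,4,2,4](0)
Move 2: P2 pit1 -> P1=[2,3,3,0,6,6](0) P2=[4,0,6,5,3,4](0)
Move 3: P2 pit5 -> P1=[3,4,4,0,6,6](0) P2=[4,0,6,5,3,0](1)
Move 4: P1 pit0 -> P1=[0,5,5,0,6,6](7) P2=[4,0,0,5,3,0](1)
Move 5: P1 pit4 -> P1=[0,5,5,0,0,7](8) P2=[5,1,1,6,3,0](1)

Answer: 8 1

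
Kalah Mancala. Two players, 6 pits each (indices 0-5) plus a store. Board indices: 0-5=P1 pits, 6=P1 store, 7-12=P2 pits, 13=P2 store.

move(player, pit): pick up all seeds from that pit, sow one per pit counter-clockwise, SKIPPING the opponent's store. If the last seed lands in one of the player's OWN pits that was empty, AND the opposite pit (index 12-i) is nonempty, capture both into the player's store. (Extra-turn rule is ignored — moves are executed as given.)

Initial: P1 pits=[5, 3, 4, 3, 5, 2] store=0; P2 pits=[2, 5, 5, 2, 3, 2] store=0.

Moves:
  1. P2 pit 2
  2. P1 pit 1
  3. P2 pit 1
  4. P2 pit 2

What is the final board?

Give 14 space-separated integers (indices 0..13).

Move 1: P2 pit2 -> P1=[6,3,4,3,5,2](0) P2=[2,5,0,3,4,3](1)
Move 2: P1 pit1 -> P1=[6,0,5,4,6,2](0) P2=[2,5,0,3,4,3](1)
Move 3: P2 pit1 -> P1=[6,0,5,4,6,2](0) P2=[2,0,1,4,5,4](2)
Move 4: P2 pit2 -> P1=[6,0,5,4,6,2](0) P2=[2,0,0,5,5,4](2)

Answer: 6 0 5 4 6 2 0 2 0 0 5 5 4 2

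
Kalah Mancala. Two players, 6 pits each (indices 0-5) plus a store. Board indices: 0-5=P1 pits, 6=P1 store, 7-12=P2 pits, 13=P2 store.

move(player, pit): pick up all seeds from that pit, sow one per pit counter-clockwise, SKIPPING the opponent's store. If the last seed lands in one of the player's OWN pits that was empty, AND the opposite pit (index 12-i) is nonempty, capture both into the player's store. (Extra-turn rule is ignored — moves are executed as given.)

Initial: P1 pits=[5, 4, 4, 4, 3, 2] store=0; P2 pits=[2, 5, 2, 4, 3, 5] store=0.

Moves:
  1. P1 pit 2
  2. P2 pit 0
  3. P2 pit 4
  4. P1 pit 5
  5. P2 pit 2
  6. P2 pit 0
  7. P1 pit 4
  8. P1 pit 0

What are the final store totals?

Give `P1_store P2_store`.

Move 1: P1 pit2 -> P1=[5,4,0,5,4,3](1) P2=[2,5,2,4,3,5](0)
Move 2: P2 pit0 -> P1=[5,4,0,5,4,3](1) P2=[0,6,3,4,3,5](0)
Move 3: P2 pit4 -> P1=[6,4,0,5,4,3](1) P2=[0,6,3,4,0,6](1)
Move 4: P1 pit5 -> P1=[6,4,0,5,4,0](2) P2=[1,7,3,4,0,6](1)
Move 5: P2 pit2 -> P1=[6,4,0,5,4,0](2) P2=[1,7,0,5,1,7](1)
Move 6: P2 pit0 -> P1=[6,4,0,5,4,0](2) P2=[0,8,0,5,1,7](1)
Move 7: P1 pit4 -> P1=[6,4,0,5,0,1](3) P2=[1,9,0,5,1,7](1)
Move 8: P1 pit0 -> P1=[0,5,1,6,1,2](4) P2=[1,9,0,5,1,7](1)

Answer: 4 1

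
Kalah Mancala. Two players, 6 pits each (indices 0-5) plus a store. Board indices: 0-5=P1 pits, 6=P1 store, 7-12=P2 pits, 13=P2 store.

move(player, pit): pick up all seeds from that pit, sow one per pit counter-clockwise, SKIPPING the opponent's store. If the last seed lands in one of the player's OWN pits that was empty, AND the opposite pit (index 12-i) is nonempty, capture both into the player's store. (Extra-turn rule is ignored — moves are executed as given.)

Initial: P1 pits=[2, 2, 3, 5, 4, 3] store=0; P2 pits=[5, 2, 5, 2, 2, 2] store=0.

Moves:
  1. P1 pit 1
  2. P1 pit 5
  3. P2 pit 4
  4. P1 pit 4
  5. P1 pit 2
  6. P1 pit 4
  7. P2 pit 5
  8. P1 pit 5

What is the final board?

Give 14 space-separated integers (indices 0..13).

Answer: 3 1 0 7 0 0 4 8 5 5 2 0 0 2

Derivation:
Move 1: P1 pit1 -> P1=[2,0,4,6,4,3](0) P2=[5,2,5,2,2,2](0)
Move 2: P1 pit5 -> P1=[2,0,4,6,4,0](1) P2=[6,3,5,2,2,2](0)
Move 3: P2 pit4 -> P1=[2,0,4,6,4,0](1) P2=[6,3,5,2,0,3](1)
Move 4: P1 pit4 -> P1=[2,0,4,6,0,1](2) P2=[7,4,5,2,0,3](1)
Move 5: P1 pit2 -> P1=[2,0,0,7,1,2](3) P2=[7,4,5,2,0,3](1)
Move 6: P1 pit4 -> P1=[2,0,0,7,0,3](3) P2=[7,4,5,2,0,3](1)
Move 7: P2 pit5 -> P1=[3,1,0,7,0,3](3) P2=[7,4,5,2,0,0](2)
Move 8: P1 pit5 -> P1=[3,1,0,7,0,0](4) P2=[8,5,5,2,0,0](2)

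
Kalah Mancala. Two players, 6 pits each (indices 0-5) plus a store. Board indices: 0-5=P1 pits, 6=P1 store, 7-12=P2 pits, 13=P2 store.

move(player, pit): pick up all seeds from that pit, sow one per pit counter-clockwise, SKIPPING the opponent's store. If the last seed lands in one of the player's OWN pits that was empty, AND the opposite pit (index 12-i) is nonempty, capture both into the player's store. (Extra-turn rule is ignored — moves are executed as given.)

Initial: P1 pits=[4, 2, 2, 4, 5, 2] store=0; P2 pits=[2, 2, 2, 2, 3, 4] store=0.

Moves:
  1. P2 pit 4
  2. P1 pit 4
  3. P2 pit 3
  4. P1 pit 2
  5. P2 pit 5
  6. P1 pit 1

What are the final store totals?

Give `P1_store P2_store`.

Answer: 5 2

Derivation:
Move 1: P2 pit4 -> P1=[5,2,2,4,5,2](0) P2=[2,2,2,2,0,5](1)
Move 2: P1 pit4 -> P1=[5,2,2,4,0,3](1) P2=[3,3,3,2,0,5](1)
Move 3: P2 pit3 -> P1=[5,2,2,4,0,3](1) P2=[3,3,3,0,1,6](1)
Move 4: P1 pit2 -> P1=[5,2,0,5,0,3](5) P2=[3,0,3,0,1,6](1)
Move 5: P2 pit5 -> P1=[6,3,1,6,1,3](5) P2=[3,0,3,0,1,0](2)
Move 6: P1 pit1 -> P1=[6,0,2,7,2,3](5) P2=[3,0,3,0,1,0](2)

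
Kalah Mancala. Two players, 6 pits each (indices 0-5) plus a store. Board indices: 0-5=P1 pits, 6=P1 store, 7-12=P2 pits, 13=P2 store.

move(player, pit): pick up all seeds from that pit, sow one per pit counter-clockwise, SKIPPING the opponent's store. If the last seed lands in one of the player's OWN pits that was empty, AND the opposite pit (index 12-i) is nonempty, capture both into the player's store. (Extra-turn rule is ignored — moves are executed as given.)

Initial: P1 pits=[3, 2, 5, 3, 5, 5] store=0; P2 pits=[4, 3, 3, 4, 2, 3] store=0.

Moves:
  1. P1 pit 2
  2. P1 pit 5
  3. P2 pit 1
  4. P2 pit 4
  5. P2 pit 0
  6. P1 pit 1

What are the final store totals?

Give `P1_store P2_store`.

Answer: 2 2

Derivation:
Move 1: P1 pit2 -> P1=[3,2,0,4,6,6](1) P2=[5,3,3,4,2,3](0)
Move 2: P1 pit5 -> P1=[3,2,0,4,6,0](2) P2=[6,4,4,5,3,3](0)
Move 3: P2 pit1 -> P1=[3,2,0,4,6,0](2) P2=[6,0,5,6,4,4](0)
Move 4: P2 pit4 -> P1=[4,3,0,4,6,0](2) P2=[6,0,5,6,0,5](1)
Move 5: P2 pit0 -> P1=[4,3,0,4,6,0](2) P2=[0,1,6,7,1,6](2)
Move 6: P1 pit1 -> P1=[4,0,1,5,7,0](2) P2=[0,1,6,7,1,6](2)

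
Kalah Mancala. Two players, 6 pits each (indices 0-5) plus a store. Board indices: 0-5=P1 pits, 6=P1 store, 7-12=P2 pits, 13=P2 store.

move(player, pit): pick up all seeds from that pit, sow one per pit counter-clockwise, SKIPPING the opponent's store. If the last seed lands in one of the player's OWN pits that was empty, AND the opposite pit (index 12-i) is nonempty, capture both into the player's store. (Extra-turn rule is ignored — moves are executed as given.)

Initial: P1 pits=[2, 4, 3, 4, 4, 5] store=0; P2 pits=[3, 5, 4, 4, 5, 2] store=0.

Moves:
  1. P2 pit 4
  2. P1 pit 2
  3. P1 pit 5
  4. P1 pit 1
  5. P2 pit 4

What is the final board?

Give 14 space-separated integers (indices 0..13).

Move 1: P2 pit4 -> P1=[3,5,4,4,4,5](0) P2=[3,5,4,4,0,3](1)
Move 2: P1 pit2 -> P1=[3,5,0,5,5,6](1) P2=[3,5,4,4,0,3](1)
Move 3: P1 pit5 -> P1=[3,5,0,5,5,0](2) P2=[4,6,5,5,1,3](1)
Move 4: P1 pit1 -> P1=[3,0,1,6,6,1](3) P2=[4,6,5,5,1,3](1)
Move 5: P2 pit4 -> P1=[3,0,1,6,6,1](3) P2=[4,6,5,5,0,4](1)

Answer: 3 0 1 6 6 1 3 4 6 5 5 0 4 1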